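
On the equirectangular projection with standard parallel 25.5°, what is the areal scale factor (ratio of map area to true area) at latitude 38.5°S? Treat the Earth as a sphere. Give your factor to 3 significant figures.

1.15

The equidistant cylindrical projection with φ₀ = 25.5° has h = 1 (meridians true) and k = cos φ₀ / cos φ along parallels.
Areal scale = h·k = 1 × cos φ₀ / cos φ; at 38.5°, h = 1.000, k = 1.153, so h·k = 1.153.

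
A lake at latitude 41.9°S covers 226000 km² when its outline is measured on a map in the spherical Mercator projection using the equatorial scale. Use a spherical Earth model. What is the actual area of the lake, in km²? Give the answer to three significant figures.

Mercator is conformal, so the point scale is isotropic: h = k = sec φ = 1/cos φ.
Areal scale = k² = sec²φ = 1/cos²(41.9°) = 1/0.7443² = 1.805.
True area = apparent / (areal scale) = 226000 / 1.805 ≈ 125000 km².

125000 km²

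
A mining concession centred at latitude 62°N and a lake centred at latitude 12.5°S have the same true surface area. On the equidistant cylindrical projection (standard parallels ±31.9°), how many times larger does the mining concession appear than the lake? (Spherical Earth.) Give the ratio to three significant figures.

With standard parallel φ₀ = 31.9°, the equirectangular projection gives x = Rλ cos φ₀, y = Rφ, so h = 1 and k = cos 31.9° / cos φ.
Areal scale at 62°: h·k = 1.000 × 1.808 = 1.808.
Areal scale at 12.5°: h·k = 1.000 × 0.8696 = 0.8696.
Ratio = 1.808/0.8696 ≈ 2.08.

2.08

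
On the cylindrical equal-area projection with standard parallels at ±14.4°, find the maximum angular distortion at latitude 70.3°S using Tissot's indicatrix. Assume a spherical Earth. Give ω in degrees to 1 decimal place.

Cylindrical equal-area (φ₀ = 14.4°): h = cos φ / cos 14.4° along meridians, k = cos 14.4° / cos φ along parallels; h·k = 1.
At 70.3°: h = 0.3480, k = 2.873; principal scales a = 2.873, b = 0.3480.
sin(ω/2) = (a − b)/(a + b) = 2.525/3.221 = 0.7839, so ω = 2 arcsin(0.7839) ≈ 103.2°.

103.2°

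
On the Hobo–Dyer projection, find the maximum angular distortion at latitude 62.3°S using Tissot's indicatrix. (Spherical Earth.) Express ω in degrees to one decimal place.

Hobo–Dyer is a cylindrical equal-area projection with standard parallels at ±37.5°. Cylindrical equal-area (φ₀ = 37.5°): h = cos φ / cos 37.5° along meridians, k = cos 37.5° / cos φ along parallels; h·k = 1.
At 62.3°: h = 0.5859, k = 1.707; principal scales a = 1.707, b = 0.5859.
sin(ω/2) = (a − b)/(a + b) = 1.121/2.293 = 0.4889, so ω = 2 arcsin(0.4889) ≈ 58.5°.

58.5°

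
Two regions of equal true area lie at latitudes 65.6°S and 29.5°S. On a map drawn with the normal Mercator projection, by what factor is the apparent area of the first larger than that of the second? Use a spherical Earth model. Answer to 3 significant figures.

4.44

On Mercator, area is exaggerated by sec²φ = 1/cos²φ.
At 65.6°: sec²(65.6°) = 1/0.4131² = 5.860.
At 29.5°: sec²(29.5°) = 1/0.8704² = 1.320.
Ratio = 5.860/1.320 = cos²(29.5°)/cos²(65.6°) ≈ 4.44.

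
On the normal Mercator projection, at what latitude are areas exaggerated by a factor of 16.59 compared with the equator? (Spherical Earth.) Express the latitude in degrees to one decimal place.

Mercator areal scale is sec²φ.
sec²φ = 16.59  ⇒  cos²φ = 0.06028  ⇒  cos φ = 0.2455.
φ = arccos(0.2455) ≈ 75.8°.

75.8°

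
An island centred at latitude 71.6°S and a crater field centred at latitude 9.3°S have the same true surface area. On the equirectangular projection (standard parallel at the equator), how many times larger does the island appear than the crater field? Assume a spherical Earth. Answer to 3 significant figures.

3.13

In the plate carrée (x = Rλ, y = Rφ), meridians are true-scale (h = 1) and parallels are stretched by k = sec φ.
Areal scale at 71.6°: h·k = 1.000 × 3.168 = 3.168.
Areal scale at 9.3°: h·k = 1.000 × 1.013 = 1.013.
Ratio = 3.168/1.013 ≈ 3.13.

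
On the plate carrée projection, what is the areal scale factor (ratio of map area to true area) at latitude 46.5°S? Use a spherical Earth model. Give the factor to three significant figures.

In the plate carrée (x = Rλ, y = Rφ), meridians are true-scale (h = 1) and parallels are stretched by k = sec φ.
Areal scale = h·k = 1 × sec φ; at 46.5°, h = 1.000, k = 1.453, so h·k = 1.453.

1.45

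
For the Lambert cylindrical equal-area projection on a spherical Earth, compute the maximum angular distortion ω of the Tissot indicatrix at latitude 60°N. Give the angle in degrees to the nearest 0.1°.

The Lambert cylindrical equal-area projection is the cylindrical equal-area projection with its standard parallel at the equator (φ₀ = 0). For cylindrical equal-area with standard parallel φ₀, h = cos φ / cos φ₀ and k = cos φ₀ / cos φ, so h·k = 1.
At 60°: h = 0.5000, k = 2.000; principal scales a = 2.000, b = 0.5000.
sin(ω/2) = (a − b)/(a + b) = 1.500/2.500 = 0.6000, so ω = 2 arcsin(0.6000) ≈ 73.7°.

73.7°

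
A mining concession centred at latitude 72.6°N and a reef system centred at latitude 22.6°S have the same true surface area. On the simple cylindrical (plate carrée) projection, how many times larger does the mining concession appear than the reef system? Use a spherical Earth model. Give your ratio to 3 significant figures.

For the equirectangular projection with φ₀ = 0 (plate carrée), h = 1 along meridians and k = sec φ along parallels.
Areal scale at 72.6°: h·k = 1.000 × 3.344 = 3.344.
Areal scale at 22.6°: h·k = 1.000 × 1.083 = 1.083.
Ratio = 3.344/1.083 ≈ 3.09.

3.09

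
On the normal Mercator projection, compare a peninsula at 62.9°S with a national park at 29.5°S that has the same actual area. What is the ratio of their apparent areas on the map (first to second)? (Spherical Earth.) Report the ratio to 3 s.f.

On Mercator, area is exaggerated by sec²φ = 1/cos²φ.
At 62.9°: sec²(62.9°) = 1/0.4555² = 4.819.
At 29.5°: sec²(29.5°) = 1/0.8704² = 1.320.
Ratio = 4.819/1.320 = cos²(29.5°)/cos²(62.9°) ≈ 3.65.

3.65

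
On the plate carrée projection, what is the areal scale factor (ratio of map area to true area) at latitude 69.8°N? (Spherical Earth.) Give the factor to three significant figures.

Plate carrée maps x = Rλ, y = Rφ. The meridian scale is h = 1 and the parallel scale is k = 1/cos φ = sec φ.
Areal scale = h·k = 1 × sec φ; at 69.8°, h = 1.000, k = 2.896, so h·k = 2.896.

2.90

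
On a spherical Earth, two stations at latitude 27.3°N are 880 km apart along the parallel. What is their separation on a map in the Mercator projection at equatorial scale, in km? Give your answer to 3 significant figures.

990 km

For Mercator, h = k = sec φ (a conformal cylindrical projection has a single point scale, 1/cos φ).
Along the parallel, k = sec 27.3° = 1/0.8886 = 1.125.
Map distance = 880 × 1.125 ≈ 990 km.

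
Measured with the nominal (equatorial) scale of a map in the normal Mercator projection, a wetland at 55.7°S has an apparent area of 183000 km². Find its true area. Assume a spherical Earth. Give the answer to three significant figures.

58100 km²

The Mercator projection is conformal; its linear scale factor is the same in every direction and equals sec φ = 1/cos φ.
Areal scale = k² = sec²φ = 1/cos²(55.7°) = 1/0.5635² = 3.149.
True area = apparent / (areal scale) = 183000 / 3.149 ≈ 58100 km².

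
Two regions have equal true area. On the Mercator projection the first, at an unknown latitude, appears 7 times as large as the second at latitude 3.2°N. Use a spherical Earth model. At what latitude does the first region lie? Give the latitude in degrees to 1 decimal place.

For equal true areas on Mercator, apparent areas scale as sec²φ, so the ratio is cos²φ₂ / cos²φ₁.
cos²φ₂ / cos²φ₁ = 7  ⇒  cos φ₁ = cos 3.2° / √7 = 0.9984/2.646 = 0.3774.
φ₁ = arccos(0.3774) ≈ 67.8°.

67.8°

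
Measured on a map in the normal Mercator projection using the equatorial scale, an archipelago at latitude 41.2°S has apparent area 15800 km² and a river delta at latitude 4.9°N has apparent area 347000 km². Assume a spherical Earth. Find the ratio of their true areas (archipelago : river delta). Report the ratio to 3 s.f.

0.0260

On Mercator the areal scale is sec²φ, so true area = apparent × cos²φ.
True area of archipelago: 15800 × cos²(41.2°) = 15800 × 0.5661 = 8945 km².
True area of river delta: 347000 × cos²(4.9°) = 347000 × 0.9927 = 344500 km².
Ratio = 8945 / 344500 ≈ 0.0260.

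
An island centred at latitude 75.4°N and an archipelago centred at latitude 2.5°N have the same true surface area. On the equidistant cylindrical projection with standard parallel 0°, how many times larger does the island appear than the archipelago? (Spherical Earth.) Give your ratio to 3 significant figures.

For the equirectangular projection with φ₀ = 0 (plate carrée), h = 1 along meridians and k = sec φ along parallels.
Areal scale at 75.4°: h·k = 1.000 × 3.967 = 3.967.
Areal scale at 2.5°: h·k = 1.000 × 1.001 = 1.001.
Ratio = 3.967/1.001 ≈ 3.96.

3.96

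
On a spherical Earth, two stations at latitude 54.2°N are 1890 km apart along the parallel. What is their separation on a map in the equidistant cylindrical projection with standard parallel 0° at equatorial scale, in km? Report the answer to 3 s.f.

3230 km

For the equirectangular projection with φ₀ = 0 (plate carrée), h = 1 along meridians and k = sec φ along parallels.
Along the parallel, k = sec 54.2° = 1/0.5850 = 1.710.
Map distance = 1890 × 1.710 ≈ 3230 km.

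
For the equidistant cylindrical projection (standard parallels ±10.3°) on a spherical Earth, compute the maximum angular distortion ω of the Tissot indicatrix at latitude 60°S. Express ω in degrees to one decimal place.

With standard parallel φ₀ = 10.3°, the equirectangular projection gives x = Rλ cos φ₀, y = Rφ, so h = 1 and k = cos 10.3° / cos φ.
At 60°: h = 1.000, k = 1.968; principal scales a = 1.968, b = 1.000.
sin(ω/2) = (a − b)/(a + b) = 0.9678/2.968 = 0.3261, so ω = 2 arcsin(0.3261) ≈ 38.1°.

38.1°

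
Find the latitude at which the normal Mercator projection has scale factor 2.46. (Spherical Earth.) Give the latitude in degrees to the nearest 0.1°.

66.0°

Mercator scale is k = sec φ = 1/cos φ.
1/cos φ = 2.46  ⇒  cos φ = 0.4065  ⇒  φ = arccos(0.4065) ≈ 66.0°.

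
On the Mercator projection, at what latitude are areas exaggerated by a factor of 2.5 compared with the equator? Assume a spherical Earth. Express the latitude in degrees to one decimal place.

50.8°

Mercator areal scale is sec²φ.
sec²φ = 2.5  ⇒  cos²φ = 0.4000  ⇒  cos φ = 0.6325.
φ = arccos(0.6325) ≈ 50.8°.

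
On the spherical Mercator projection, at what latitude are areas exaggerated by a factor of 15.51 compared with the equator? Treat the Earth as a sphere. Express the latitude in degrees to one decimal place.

75.3°

Mercator areal scale is sec²φ.
sec²φ = 15.51  ⇒  cos²φ = 0.06447  ⇒  cos φ = 0.2539.
φ = arccos(0.2539) ≈ 75.3°.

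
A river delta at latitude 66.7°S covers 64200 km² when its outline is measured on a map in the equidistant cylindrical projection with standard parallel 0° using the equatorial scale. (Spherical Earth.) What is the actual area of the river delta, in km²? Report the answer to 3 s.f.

25400 km²

In the plate carrée (x = Rλ, y = Rφ), meridians are true-scale (h = 1) and parallels are stretched by k = sec φ.
Areal scale = h·k = 1 × sec φ; at 66.7°, h = 1.000, k = 2.528, so h·k = 2.528.
True area = apparent / (areal scale) = 64200 / 2.528 ≈ 25400 km².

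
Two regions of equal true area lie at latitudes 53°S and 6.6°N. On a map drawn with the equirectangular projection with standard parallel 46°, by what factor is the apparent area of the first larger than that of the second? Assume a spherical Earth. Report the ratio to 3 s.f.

In the equirectangular projection with standard parallel φ₀ = 46° (x = Rλ cos φ₀, y = Rφ), meridians are true-scale (h = 1) and the parallel scale is k = cos φ₀ / cos φ.
Areal scale at 53°: h·k = 1.000 × 1.154 = 1.154.
Areal scale at 6.6°: h·k = 1.000 × 0.6993 = 0.6993.
Ratio = 1.154/0.6993 ≈ 1.65.

1.65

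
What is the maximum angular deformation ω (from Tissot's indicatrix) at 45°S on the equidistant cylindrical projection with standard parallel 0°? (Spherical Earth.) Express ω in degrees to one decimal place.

19.8°

For the equirectangular projection with φ₀ = 0 (plate carrée), h = 1 along meridians and k = sec φ along parallels.
At 45°: h = 1.000, k = 1.414; principal scales a = 1.414, b = 1.000.
sin(ω/2) = (a − b)/(a + b) = 0.4142/2.414 = 0.1716, so ω = 2 arcsin(0.1716) ≈ 19.8°.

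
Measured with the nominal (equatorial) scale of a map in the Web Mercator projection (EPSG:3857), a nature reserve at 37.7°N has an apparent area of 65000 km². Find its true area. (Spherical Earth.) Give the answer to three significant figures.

40700 km²

For Mercator, h = k = sec φ (a conformal cylindrical projection has a single point scale, 1/cos φ).
Areal scale = k² = sec²φ = 1/cos²(37.7°) = 1/0.7912² = 1.597.
True area = apparent / (areal scale) = 65000 / 1.597 ≈ 40700 km².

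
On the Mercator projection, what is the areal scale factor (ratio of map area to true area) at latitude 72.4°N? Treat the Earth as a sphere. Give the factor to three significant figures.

10.9

Mercator is conformal, so the point scale is isotropic: h = k = sec φ = 1/cos φ.
Areal scale = k² = sec²φ = 1/cos²(72.4°) = 1/0.3024² = 10.94.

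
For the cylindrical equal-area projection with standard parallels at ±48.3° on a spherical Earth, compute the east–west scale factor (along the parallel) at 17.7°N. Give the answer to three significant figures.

0.698

A cylindrical equal-area projection with standard parallel φ₀ has meridian scale h = cos φ / cos φ₀ and parallel scale k = cos φ₀ / cos φ (so areas are preserved, h·k = 1).
k = cos 48.3° / cos 17.7° = 0.6652/0.9527 = 0.6983.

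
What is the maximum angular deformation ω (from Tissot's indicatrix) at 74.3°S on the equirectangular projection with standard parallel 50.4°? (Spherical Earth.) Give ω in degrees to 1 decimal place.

The equidistant cylindrical projection with φ₀ = 50.4° has h = 1 (meridians true) and k = cos φ₀ / cos φ along parallels.
At 74.3°: h = 1.000, k = 2.356; principal scales a = 2.356, b = 1.000.
sin(ω/2) = (a − b)/(a + b) = 1.356/3.356 = 0.4040, so ω = 2 arcsin(0.4040) ≈ 47.7°.

47.7°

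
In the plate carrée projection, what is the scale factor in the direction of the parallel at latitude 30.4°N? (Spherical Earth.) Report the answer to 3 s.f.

1.16

In the plate carrée (x = Rλ, y = Rφ), meridians are true-scale (h = 1) and parallels are stretched by k = sec φ.
k = 1/cos 30.4° = 1/0.8625 = 1.159.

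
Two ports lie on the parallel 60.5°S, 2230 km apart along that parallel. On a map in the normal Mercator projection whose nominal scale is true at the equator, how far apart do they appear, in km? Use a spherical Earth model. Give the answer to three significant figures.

4530 km

The Mercator projection is conformal; its linear scale factor is the same in every direction and equals sec φ = 1/cos φ.
Along the parallel, k = sec 60.5° = 1/0.4924 = 2.031.
Map distance = 2230 × 2.031 ≈ 4530 km.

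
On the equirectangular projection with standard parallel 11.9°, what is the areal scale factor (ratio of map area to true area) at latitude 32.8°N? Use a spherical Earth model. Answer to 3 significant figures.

1.16

The equidistant cylindrical projection with φ₀ = 11.9° has h = 1 (meridians true) and k = cos φ₀ / cos φ along parallels.
Areal scale = h·k = 1 × cos φ₀ / cos φ; at 32.8°, h = 1.000, k = 1.164, so h·k = 1.164.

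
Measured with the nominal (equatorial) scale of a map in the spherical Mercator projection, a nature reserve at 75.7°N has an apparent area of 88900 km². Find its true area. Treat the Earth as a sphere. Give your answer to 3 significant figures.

The Mercator projection is conformal; its linear scale factor is the same in every direction and equals sec φ = 1/cos φ.
Areal scale = k² = sec²φ = 1/cos²(75.7°) = 1/0.2470² = 16.39.
True area = apparent / (areal scale) = 88900 / 16.39 ≈ 5420 km².

5420 km²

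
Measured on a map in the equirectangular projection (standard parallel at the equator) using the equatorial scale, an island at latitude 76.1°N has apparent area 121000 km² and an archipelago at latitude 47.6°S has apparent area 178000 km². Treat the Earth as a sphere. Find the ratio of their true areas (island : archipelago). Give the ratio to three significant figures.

0.242

Plate carrée has h = 1 and k = sec φ, giving areal scale sec φ; true area = (apparent area) · cos φ.
True area of island: 121000 × cos(76.1°) = 121000 × 0.2402 = 29070 km².
True area of archipelago: 178000 × cos(47.6°) = 178000 × 0.6743 = 120000 km².
Ratio = 29070 / 120000 ≈ 0.242.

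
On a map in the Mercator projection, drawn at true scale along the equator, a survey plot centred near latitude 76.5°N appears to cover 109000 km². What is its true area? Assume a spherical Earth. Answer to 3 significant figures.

The Mercator projection is conformal; its linear scale factor is the same in every direction and equals sec φ = 1/cos φ.
Areal scale = k² = sec²φ = 1/cos²(76.5°) = 1/0.2334² = 18.35.
True area = apparent / (areal scale) = 109000 / 18.35 ≈ 5940 km².

5940 km²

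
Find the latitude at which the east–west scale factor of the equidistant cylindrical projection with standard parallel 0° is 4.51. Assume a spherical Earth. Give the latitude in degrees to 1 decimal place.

Plate carrée: h = 1, k = sec φ along parallels.
sec φ = 4.51  ⇒  cos φ = 0.2217  ⇒  φ ≈ 77.2°.

77.2°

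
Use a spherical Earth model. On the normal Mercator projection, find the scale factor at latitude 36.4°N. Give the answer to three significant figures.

For Mercator, h = k = sec φ (a conformal cylindrical projection has a single point scale, 1/cos φ).
k = 1/cos 36.4° = 1/0.8049 = 1.242.

1.24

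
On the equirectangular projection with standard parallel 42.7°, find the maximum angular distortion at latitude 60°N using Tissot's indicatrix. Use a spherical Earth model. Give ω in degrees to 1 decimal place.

With standard parallel φ₀ = 42.7°, the equirectangular projection gives x = Rλ cos φ₀, y = Rφ, so h = 1 and k = cos 42.7° / cos φ.
At 60°: h = 1.000, k = 1.470; principal scales a = 1.470, b = 1.000.
sin(ω/2) = (a − b)/(a + b) = 0.4698/2.470 = 0.1902, so ω = 2 arcsin(0.1902) ≈ 21.9°.

21.9°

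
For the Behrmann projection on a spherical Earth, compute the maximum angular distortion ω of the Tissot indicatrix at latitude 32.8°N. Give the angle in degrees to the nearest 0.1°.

3.4°

The Behrmann projection is cylindrical equal-area with φ₀ = 30°. For cylindrical equal-area with standard parallel φ₀, h = cos φ / cos φ₀ and k = cos φ₀ / cos φ, so h·k = 1.
At 32.8°: h = 0.9706, k = 1.030; principal scales a = 1.030, b = 0.9706.
sin(ω/2) = (a − b)/(a + b) = 0.05968/2.001 = 0.02983, so ω = 2 arcsin(0.02983) ≈ 3.4°.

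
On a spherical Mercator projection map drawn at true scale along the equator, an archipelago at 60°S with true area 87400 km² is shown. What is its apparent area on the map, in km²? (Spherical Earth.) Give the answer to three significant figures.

The Mercator projection is conformal; its linear scale factor is the same in every direction and equals sec φ = 1/cos φ.
Areal scale = k² = sec²φ = 1/cos²(60°) = 1/0.5000² = 4.000.
Apparent area = 87400 × 4.000 ≈ 350000 km².

350000 km²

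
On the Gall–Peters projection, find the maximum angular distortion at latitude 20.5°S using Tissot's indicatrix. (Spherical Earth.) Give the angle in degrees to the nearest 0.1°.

31.8°

Gall–Peters is a cylindrical equal-area projection with standard parallels at ±45°. A cylindrical equal-area projection with standard parallel φ₀ has meridian scale h = cos φ / cos φ₀ and parallel scale k = cos φ₀ / cos φ (so areas are preserved, h·k = 1).
At 20.5°: h = 1.325, k = 0.7549; principal scales a = 1.325, b = 0.7549.
sin(ω/2) = (a − b)/(a + b) = 0.5697/2.080 = 0.2740, so ω = 2 arcsin(0.2740) ≈ 31.8°.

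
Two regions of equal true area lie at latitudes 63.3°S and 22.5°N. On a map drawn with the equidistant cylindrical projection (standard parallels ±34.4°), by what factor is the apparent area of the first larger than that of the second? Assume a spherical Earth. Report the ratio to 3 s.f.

2.06

With standard parallel φ₀ = 34.4°, the equirectangular projection gives x = Rλ cos φ₀, y = Rφ, so h = 1 and k = cos 34.4° / cos φ.
Areal scale at 63.3°: h·k = 1.000 × 1.836 = 1.836.
Areal scale at 22.5°: h·k = 1.000 × 0.8931 = 0.8931.
Ratio = 1.836/0.8931 ≈ 2.06.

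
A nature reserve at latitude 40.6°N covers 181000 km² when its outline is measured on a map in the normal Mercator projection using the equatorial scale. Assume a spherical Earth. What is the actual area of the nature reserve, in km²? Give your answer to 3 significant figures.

The Mercator projection is conformal; its linear scale factor is the same in every direction and equals sec φ = 1/cos φ.
Areal scale = k² = sec²φ = 1/cos²(40.6°) = 1/0.7593² = 1.735.
True area = apparent / (areal scale) = 181000 / 1.735 ≈ 104000 km².

104000 km²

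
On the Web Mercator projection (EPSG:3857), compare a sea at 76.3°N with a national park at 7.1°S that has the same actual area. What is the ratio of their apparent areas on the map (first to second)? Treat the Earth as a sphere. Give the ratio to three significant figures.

17.6

Mercator is conformal with k = sec φ, so areal scale = k² = sec²φ.
At 76.3°: sec²(76.3°) = 1/0.2368² = 17.83.
At 7.1°: sec²(7.1°) = 1/0.9923² = 1.016.
Ratio = 17.83/1.016 = cos²(7.1°)/cos²(76.3°) ≈ 17.6.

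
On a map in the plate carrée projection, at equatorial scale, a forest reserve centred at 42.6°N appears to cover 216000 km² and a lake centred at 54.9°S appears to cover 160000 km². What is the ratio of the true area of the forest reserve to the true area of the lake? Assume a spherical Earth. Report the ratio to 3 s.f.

1.73

Plate carrée has h = 1 and k = sec φ, giving areal scale sec φ; true area = (apparent area) · cos φ.
True area of forest reserve: 216000 × cos(42.6°) = 216000 × 0.7361 = 159000 km².
True area of lake: 160000 × cos(54.9°) = 160000 × 0.5750 = 92000 km².
Ratio = 159000 / 92000 ≈ 1.73.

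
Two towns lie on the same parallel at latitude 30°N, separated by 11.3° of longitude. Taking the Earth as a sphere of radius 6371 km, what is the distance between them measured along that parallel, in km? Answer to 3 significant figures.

Arc length along a parallel = R cos φ · Δλ (with Δλ in radians).
= 6371 × cos 30° × (11.3° × π/180) = 6371 × 0.8660 × 0.1972 ≈ 1090 km.

1090 km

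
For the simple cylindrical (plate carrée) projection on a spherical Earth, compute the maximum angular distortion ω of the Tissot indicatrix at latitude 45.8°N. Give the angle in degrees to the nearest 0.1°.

Plate carrée maps x = Rλ, y = Rφ. The meridian scale is h = 1 and the parallel scale is k = 1/cos φ = sec φ.
At 45.8°: h = 1.000, k = 1.434; principal scales a = 1.434, b = 1.000.
sin(ω/2) = (a − b)/(a + b) = 0.4344/2.434 = 0.1784, so ω = 2 arcsin(0.1784) ≈ 20.6°.

20.6°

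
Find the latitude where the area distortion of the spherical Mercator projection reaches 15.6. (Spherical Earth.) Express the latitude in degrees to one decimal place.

75.3°

Mercator areal scale is sec²φ.
sec²φ = 15.6  ⇒  cos²φ = 0.06410  ⇒  cos φ = 0.2532.
φ = arccos(0.2532) ≈ 75.3°.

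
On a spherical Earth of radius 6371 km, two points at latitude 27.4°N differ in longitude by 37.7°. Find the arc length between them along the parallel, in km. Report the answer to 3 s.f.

3720 km

Arc length along a parallel = R cos φ · Δλ (with Δλ in radians).
= 6371 × cos 27.4° × (37.7° × π/180) = 6371 × 0.8878 × 0.6580 ≈ 3720 km.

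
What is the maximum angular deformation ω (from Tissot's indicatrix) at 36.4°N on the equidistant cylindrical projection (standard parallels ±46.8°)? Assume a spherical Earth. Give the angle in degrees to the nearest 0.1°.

9.3°

With standard parallel φ₀ = 46.8°, the equirectangular projection gives x = Rλ cos φ₀, y = Rφ, so h = 1 and k = cos 46.8° / cos φ.
At 36.4°: h = 1.000, k = 0.8505; principal scales a = 1.000, b = 0.8505.
sin(ω/2) = (a − b)/(a + b) = 0.1495/1.850 = 0.08080, so ω = 2 arcsin(0.08080) ≈ 9.3°.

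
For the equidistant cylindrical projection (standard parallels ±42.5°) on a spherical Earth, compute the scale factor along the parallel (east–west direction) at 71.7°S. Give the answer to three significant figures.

2.35

In the equirectangular projection with standard parallel φ₀ = 42.5° (x = Rλ cos φ₀, y = Rφ), meridians are true-scale (h = 1) and the parallel scale is k = cos φ₀ / cos φ.
k = cos 42.5° / cos 71.7° = 0.7373/0.3140 = 2.348.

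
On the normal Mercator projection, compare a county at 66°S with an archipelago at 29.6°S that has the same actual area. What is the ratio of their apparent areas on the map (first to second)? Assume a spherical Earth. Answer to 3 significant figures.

4.57

Mercator is conformal with k = sec φ, so areal scale = k² = sec²φ.
At 66°: sec²(66°) = 1/0.4067² = 6.045.
At 29.6°: sec²(29.6°) = 1/0.8695² = 1.323.
Ratio = 6.045/1.323 = cos²(29.6°)/cos²(66°) ≈ 4.57.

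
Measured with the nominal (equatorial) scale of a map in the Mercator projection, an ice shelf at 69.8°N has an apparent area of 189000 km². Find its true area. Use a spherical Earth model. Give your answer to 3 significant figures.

22500 km²

For Mercator, h = k = sec φ (a conformal cylindrical projection has a single point scale, 1/cos φ).
Areal scale = k² = sec²φ = 1/cos²(69.8°) = 1/0.3453² = 8.387.
True area = apparent / (areal scale) = 189000 / 8.387 ≈ 22500 km².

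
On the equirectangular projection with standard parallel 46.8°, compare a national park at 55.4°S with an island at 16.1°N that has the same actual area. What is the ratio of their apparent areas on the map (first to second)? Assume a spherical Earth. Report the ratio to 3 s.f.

1.69

With standard parallel φ₀ = 46.8°, the equirectangular projection gives x = Rλ cos φ₀, y = Rφ, so h = 1 and k = cos 46.8° / cos φ.
Areal scale at 55.4°: h·k = 1.000 × 1.206 = 1.206.
Areal scale at 16.1°: h·k = 1.000 × 0.7125 = 0.7125.
Ratio = 1.206/0.7125 ≈ 1.69.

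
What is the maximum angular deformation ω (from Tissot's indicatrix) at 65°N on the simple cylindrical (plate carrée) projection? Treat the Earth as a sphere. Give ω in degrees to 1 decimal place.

For the equirectangular projection with φ₀ = 0 (plate carrée), h = 1 along meridians and k = sec φ along parallels.
At 65°: h = 1.000, k = 2.366; principal scales a = 2.366, b = 1.000.
sin(ω/2) = (a − b)/(a + b) = 1.366/3.366 = 0.4059, so ω = 2 arcsin(0.4059) ≈ 47.9°.

47.9°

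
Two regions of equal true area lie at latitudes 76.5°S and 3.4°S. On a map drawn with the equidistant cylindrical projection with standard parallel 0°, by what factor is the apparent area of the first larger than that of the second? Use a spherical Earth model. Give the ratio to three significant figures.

In the plate carrée (x = Rλ, y = Rφ), meridians are true-scale (h = 1) and parallels are stretched by k = sec φ.
Areal scale at 76.5°: h·k = 1.000 × 4.284 = 4.284.
Areal scale at 3.4°: h·k = 1.000 × 1.002 = 1.002.
Ratio = 4.284/1.002 ≈ 4.28.

4.28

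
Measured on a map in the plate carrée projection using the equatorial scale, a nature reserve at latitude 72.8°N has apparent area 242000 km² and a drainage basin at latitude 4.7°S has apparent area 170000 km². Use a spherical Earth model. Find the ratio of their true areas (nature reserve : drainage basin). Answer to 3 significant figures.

0.422

On the plate carrée, areal scale = h·k = 1 × sec φ, so true area = apparent × cos φ.
True area of nature reserve: 242000 × cos(72.8°) = 242000 × 0.2957 = 71560 km².
True area of drainage basin: 170000 × cos(4.7°) = 170000 × 0.9966 = 169400 km².
Ratio = 71560 / 169400 ≈ 0.422.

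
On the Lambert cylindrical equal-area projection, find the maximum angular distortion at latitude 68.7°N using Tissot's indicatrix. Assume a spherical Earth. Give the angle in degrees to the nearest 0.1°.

The Lambert cylindrical equal-area projection is the cylindrical equal-area projection with its standard parallel at the equator (φ₀ = 0). A cylindrical equal-area projection with standard parallel φ₀ has meridian scale h = cos φ / cos φ₀ and parallel scale k = cos φ₀ / cos φ (so areas are preserved, h·k = 1).
At 68.7°: h = 0.3633, k = 2.753; principal scales a = 2.753, b = 0.3633.
sin(ω/2) = (a − b)/(a + b) = 2.390/3.116 = 0.7669, so ω = 2 arcsin(0.7669) ≈ 100.1°.

100.1°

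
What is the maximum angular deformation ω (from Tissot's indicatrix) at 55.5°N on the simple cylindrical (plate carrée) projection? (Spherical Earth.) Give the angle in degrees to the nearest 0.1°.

In the plate carrée (x = Rλ, y = Rφ), meridians are true-scale (h = 1) and parallels are stretched by k = sec φ.
At 55.5°: h = 1.000, k = 1.766; principal scales a = 1.766, b = 1.000.
sin(ω/2) = (a − b)/(a + b) = 0.7655/2.766 = 0.2768, so ω = 2 arcsin(0.2768) ≈ 32.1°.

32.1°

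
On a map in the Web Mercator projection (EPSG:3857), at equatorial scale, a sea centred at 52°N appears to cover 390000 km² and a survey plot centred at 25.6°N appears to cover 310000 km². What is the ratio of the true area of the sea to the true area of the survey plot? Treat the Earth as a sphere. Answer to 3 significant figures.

Since Mercator area scale is 1/cos²φ, the true area equals the apparent area multiplied by cos²φ.
True area of sea: 390000 × cos²(52°) = 390000 × 0.3790 = 147800 km².
True area of survey plot: 310000 × cos²(25.6°) = 310000 × 0.8133 = 252100 km².
Ratio = 147800 / 252100 ≈ 0.586.

0.586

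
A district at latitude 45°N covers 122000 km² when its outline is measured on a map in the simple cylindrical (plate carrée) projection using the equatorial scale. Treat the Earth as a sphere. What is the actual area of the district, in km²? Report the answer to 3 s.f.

86300 km²

Plate carrée maps x = Rλ, y = Rφ. The meridian scale is h = 1 and the parallel scale is k = 1/cos φ = sec φ.
Areal scale = h·k = 1 × sec φ; at 45°, h = 1.000, k = 1.414, so h·k = 1.414.
True area = apparent / (areal scale) = 122000 / 1.414 ≈ 86300 km².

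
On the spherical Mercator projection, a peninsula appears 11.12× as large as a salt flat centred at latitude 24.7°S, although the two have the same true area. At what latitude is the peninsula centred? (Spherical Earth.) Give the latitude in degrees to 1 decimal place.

74.2°

For equal true areas on Mercator, apparent areas scale as sec²φ, so the ratio is cos²φ₂ / cos²φ₁.
cos²φ₂ / cos²φ₁ = 11.12  ⇒  cos φ₁ = cos 24.7° / √11.12 = 0.9085/3.335 = 0.2724.
φ₁ = arccos(0.2724) ≈ 74.2°.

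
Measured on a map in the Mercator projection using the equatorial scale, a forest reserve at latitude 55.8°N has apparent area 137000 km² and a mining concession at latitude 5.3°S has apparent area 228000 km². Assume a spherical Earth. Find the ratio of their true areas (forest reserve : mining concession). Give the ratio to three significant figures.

0.191

Mercator's areal exaggeration is sec²φ; hence true area = (apparent area) · cos²φ.
True area of forest reserve: 137000 × cos²(55.8°) = 137000 × 0.3159 = 43280 km².
True area of mining concession: 228000 × cos²(5.3°) = 228000 × 0.9915 = 226100 km².
Ratio = 43280 / 226100 ≈ 0.191.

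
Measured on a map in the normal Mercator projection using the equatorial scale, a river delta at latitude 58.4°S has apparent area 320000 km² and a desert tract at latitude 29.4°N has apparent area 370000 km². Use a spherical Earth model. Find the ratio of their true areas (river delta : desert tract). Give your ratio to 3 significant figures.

0.313

Since Mercator area scale is 1/cos²φ, the true area equals the apparent area multiplied by cos²φ.
True area of river delta: 320000 × cos²(58.4°) = 320000 × 0.2746 = 87860 km².
True area of desert tract: 370000 × cos²(29.4°) = 370000 × 0.7590 = 280800 km².
Ratio = 87860 / 280800 ≈ 0.313.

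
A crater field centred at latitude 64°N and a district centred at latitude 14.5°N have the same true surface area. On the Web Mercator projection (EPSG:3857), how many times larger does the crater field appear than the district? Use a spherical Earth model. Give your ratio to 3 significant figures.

On Mercator, area is exaggerated by sec²φ = 1/cos²φ.
At 64°: sec²(64°) = 1/0.4384² = 5.204.
At 14.5°: sec²(14.5°) = 1/0.9681² = 1.067.
Ratio = 5.204/1.067 = cos²(14.5°)/cos²(64°) ≈ 4.88.

4.88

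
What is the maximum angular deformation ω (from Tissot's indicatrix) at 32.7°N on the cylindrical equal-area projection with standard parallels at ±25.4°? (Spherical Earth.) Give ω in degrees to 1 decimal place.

8.1°

Cylindrical equal-area (φ₀ = 25.4°): h = cos φ / cos 25.4° along meridians, k = cos 25.4° / cos φ along parallels; h·k = 1.
At 32.7°: h = 0.9316, k = 1.073; principal scales a = 1.073, b = 0.9316.
sin(ω/2) = (a − b)/(a + b) = 0.1419/2.005 = 0.07078, so ω = 2 arcsin(0.07078) ≈ 8.1°.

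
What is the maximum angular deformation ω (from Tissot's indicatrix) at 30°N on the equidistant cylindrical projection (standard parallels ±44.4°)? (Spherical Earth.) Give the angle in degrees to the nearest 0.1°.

11.0°

The equidistant cylindrical projection with φ₀ = 44.4° has h = 1 (meridians true) and k = cos φ₀ / cos φ along parallels.
At 30°: h = 1.000, k = 0.8250; principal scales a = 1.000, b = 0.8250.
sin(ω/2) = (a − b)/(a + b) = 0.1750/1.825 = 0.09589, so ω = 2 arcsin(0.09589) ≈ 11.0°.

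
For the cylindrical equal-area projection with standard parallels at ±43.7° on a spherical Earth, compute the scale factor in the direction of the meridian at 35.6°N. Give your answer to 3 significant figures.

Cylindrical equal-area (φ₀ = 43.7°): h = cos φ / cos 43.7° along meridians, k = cos 43.7° / cos φ along parallels; h·k = 1.
h = cos 35.6° / cos 43.7° = 0.8131/0.7230 = 1.125.

1.12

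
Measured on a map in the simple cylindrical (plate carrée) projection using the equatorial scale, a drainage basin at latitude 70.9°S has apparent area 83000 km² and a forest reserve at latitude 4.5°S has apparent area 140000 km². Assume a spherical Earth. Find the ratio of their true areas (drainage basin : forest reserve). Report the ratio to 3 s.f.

On the plate carrée, areal scale = h·k = 1 × sec φ, so true area = apparent × cos φ.
True area of drainage basin: 83000 × cos(70.9°) = 83000 × 0.3272 = 27160 km².
True area of forest reserve: 140000 × cos(4.5°) = 140000 × 0.9969 = 139600 km².
Ratio = 27160 / 139600 ≈ 0.195.

0.195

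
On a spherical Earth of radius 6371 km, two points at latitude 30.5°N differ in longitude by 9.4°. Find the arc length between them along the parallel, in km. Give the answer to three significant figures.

Arc length along a parallel = R cos φ · Δλ (with Δλ in radians).
= 6371 × cos 30.5° × (9.4° × π/180) = 6371 × 0.8616 × 0.1641 ≈ 901 km.

901 km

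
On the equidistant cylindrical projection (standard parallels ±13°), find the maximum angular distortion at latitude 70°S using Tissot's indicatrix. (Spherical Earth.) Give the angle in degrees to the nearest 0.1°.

57.4°

In the equirectangular projection with standard parallel φ₀ = 13° (x = Rλ cos φ₀, y = Rφ), meridians are true-scale (h = 1) and the parallel scale is k = cos φ₀ / cos φ.
At 70°: h = 1.000, k = 2.849; principal scales a = 2.849, b = 1.000.
sin(ω/2) = (a − b)/(a + b) = 1.849/3.849 = 0.4804, so ω = 2 arcsin(0.4804) ≈ 57.4°.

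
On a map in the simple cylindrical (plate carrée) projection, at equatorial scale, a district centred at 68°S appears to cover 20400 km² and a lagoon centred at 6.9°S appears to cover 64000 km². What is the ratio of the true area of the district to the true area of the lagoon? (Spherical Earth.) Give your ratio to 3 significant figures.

Plate carrée has h = 1 and k = sec φ, giving areal scale sec φ; true area = (apparent area) · cos φ.
True area of district: 20400 × cos(68°) = 20400 × 0.3746 = 7642 km².
True area of lagoon: 64000 × cos(6.9°) = 64000 × 0.9928 = 63540 km².
Ratio = 7642 / 63540 ≈ 0.120.

0.120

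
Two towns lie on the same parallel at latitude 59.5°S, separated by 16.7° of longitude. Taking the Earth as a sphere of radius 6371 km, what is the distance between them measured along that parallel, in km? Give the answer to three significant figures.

Arc length along a parallel = R cos φ · Δλ (with Δλ in radians).
= 6371 × cos 59.5° × (16.7° × π/180) = 6371 × 0.5075 × 0.2915 ≈ 942 km.

942 km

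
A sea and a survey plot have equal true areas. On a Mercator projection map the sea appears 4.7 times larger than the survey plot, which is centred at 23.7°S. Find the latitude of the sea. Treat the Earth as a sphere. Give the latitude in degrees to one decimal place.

Mercator areal scale is sec²φ, so apparent-area ratio = sec²φ₁ / sec²φ₂ = cos²φ₂ / cos²φ₁.
cos²φ₂ / cos²φ₁ = 4.7  ⇒  cos φ₁ = cos 23.7° / √4.7 = 0.9157/2.168 = 0.4224.
φ₁ = arccos(0.4224) ≈ 65.0°.

65.0°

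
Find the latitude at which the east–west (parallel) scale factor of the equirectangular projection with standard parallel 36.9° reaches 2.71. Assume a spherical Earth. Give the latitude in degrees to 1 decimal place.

72.8°

The equidistant cylindrical projection with φ₀ = 36.9° has h = 1 (meridians true) and k = cos φ₀ / cos φ along parallels.
k = cos φ₀ / cos φ = 2.71  ⇒  cos φ = cos 36.9° / 2.71 = 0.2951.
φ = arccos(0.2951) ≈ 72.8°.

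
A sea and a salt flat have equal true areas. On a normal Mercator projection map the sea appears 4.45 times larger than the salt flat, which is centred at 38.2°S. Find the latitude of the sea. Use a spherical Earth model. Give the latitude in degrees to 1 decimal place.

68.1°

On Mercator, (apparent₁)/(apparent₂) = sec²φ₁ / sec²φ₂ when true areas are equal.
cos²φ₂ / cos²φ₁ = 4.45  ⇒  cos φ₁ = cos 38.2° / √4.45 = 0.7859/2.110 = 0.3725.
φ₁ = arccos(0.3725) ≈ 68.1°.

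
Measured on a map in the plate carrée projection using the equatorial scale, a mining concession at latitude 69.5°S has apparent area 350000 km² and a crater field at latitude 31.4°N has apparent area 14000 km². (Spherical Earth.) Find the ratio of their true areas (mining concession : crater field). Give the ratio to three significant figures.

On the plate carrée, areal scale = h·k = 1 × sec φ, so true area = apparent × cos φ.
True area of mining concession: 350000 × cos(69.5°) = 350000 × 0.3502 = 122600 km².
True area of crater field: 14000 × cos(31.4°) = 14000 × 0.8536 = 11950 km².
Ratio = 122600 / 11950 ≈ 10.3.

10.3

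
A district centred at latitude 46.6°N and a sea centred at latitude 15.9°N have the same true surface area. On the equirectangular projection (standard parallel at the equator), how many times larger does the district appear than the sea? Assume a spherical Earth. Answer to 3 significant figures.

In the plate carrée (x = Rλ, y = Rφ), meridians are true-scale (h = 1) and parallels are stretched by k = sec φ.
Areal scale at 46.6°: h·k = 1.000 × 1.455 = 1.455.
Areal scale at 15.9°: h·k = 1.000 × 1.040 = 1.040.
Ratio = 1.455/1.040 ≈ 1.40.

1.40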